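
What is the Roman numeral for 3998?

Convert 3998 to Roman numerals:
  3998 contains 3×1000 (MMM)
  998 contains 1×900 (CM)
  98 contains 1×90 (XC)
  8 contains 1×5 (V)
  3 contains 3×1 (III)

MMMCMXCVIII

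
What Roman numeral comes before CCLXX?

CCLXX = 270, so the previous integer is 270 - 1 = 269

CCLXIX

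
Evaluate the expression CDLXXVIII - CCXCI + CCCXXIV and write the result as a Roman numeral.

CDLXXVIII = 478, CCXCI = 291, CCCXXIV = 324
478 - 291 = 187
187 + 324 = 511

DXI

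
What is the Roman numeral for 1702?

Convert 1702 to Roman numerals:
  1702 contains 1×1000 (M)
  702 contains 1×500 (D)
  202 contains 2×100 (CC)
  2 contains 2×1 (II)

MDCCII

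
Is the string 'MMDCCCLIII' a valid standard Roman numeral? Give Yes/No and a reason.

'MMDCCCLIII': Check the rules: uses only the symbols I, V, X, L, C, D, M; no symbol is repeated more than three times in a row; V, L and D each appear at most once; no smaller symbol precedes a larger one (values never increase from left to right). Value: M (1000) + M (1000) + D (500) + C (100) + C (100) + C (100) + L (50) + I (1) + I (1) + I (1) = 2853. So it is a valid standard Roman numeral.

Yes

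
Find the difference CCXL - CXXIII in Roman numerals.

CCXL = 240
CXXIII = 123
240 - 123 = 117

CXVII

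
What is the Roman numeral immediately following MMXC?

MMXC = 2090; next is 2091

MMXCI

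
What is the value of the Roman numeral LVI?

LVI: L=50, V=5, I=1
50 + 5 + 1 = 56

56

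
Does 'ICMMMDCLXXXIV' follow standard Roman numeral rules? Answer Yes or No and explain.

'ICMMMDCLXXXIV': Invalid subtractive combination: IC

No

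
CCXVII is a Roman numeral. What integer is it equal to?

CCXVII: C=100, C=100, X=10, V=5, I=1, I=1
100 + 100 + 10 + 5 + 1 + 1 = 217

217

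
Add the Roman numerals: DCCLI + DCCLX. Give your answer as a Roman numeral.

DCCLI = 751
DCCLX = 760
751 + 760 = 1511

MDXI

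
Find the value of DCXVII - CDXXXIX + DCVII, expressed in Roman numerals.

DCXVII = 617, CDXXXIX = 439, DCVII = 607
617 - 439 = 178
178 + 607 = 785

DCCLXXXV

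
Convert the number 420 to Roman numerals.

Convert 420 to Roman numerals:
  420 contains 1×400 (CD)
  20 contains 2×10 (XX)

CDXX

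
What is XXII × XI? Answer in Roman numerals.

XXII = 22
XI = 11
22 × 11 = 242

CCXLII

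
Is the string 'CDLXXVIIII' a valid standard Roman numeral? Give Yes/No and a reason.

'CDLXXVIIII': More than 3 consecutive I's

No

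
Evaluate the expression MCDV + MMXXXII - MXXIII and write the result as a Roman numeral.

MCDV = 1405, MMXXXII = 2032, MXXIII = 1023
1405 + 2032 = 3437
3437 - 1023 = 2414

MMCDXIV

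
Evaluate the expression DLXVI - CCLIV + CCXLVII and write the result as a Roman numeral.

DLXVI = 566, CCLIV = 254, CCXLVII = 247
566 - 254 = 312
312 + 247 = 559

DLIX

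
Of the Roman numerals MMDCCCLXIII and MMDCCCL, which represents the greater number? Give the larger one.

MMDCCCLXIII = 2863
MMDCCCL = 2850
2863 is larger

MMDCCCLXIII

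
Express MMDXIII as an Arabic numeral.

MMDXIII: M=1000, M=1000, D=500, X=10, I=1, I=1, I=1
1000 + 1000 + 500 + 10 + 1 + 1 + 1 = 2513

2513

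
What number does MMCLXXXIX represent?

MMCLXXXIX: M=1000, M=1000, C=100, L=50, X=10, X=10, X=10, IX=9
1000 + 1000 + 100 + 50 + 10 + 10 + 10 + 9 = 2189

2189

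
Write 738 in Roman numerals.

Convert 738 to Roman numerals:
  738 contains 1×500 (D)
  238 contains 2×100 (CC)
  38 contains 3×10 (XXX)
  8 contains 1×5 (V)
  3 contains 3×1 (III)

DCCXXXVIII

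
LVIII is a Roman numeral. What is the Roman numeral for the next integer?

LVIII = 58; next is 59

LIX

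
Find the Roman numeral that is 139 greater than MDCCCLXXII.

MDCCCLXXII = 1872
1872 + 139 = 2011

MMXI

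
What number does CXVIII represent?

CXVIII: C=100, X=10, V=5, I=1, I=1, I=1
100 + 10 + 5 + 1 + 1 + 1 = 118

118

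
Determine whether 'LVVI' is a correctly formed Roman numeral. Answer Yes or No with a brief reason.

'LVVI': V should not appear more than once

No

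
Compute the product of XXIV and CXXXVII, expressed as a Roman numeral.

XXIV = 24
CXXXVII = 137
24 × 137 = 3288

MMMCCLXXXVIII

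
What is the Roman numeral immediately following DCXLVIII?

DCXLVIII = 648; next is 649

DCXLIX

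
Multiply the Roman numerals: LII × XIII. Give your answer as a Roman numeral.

LII = 52
XIII = 13
52 × 13 = 676

DCLXXVI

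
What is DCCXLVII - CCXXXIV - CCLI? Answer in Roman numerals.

DCCXLVII = 747, CCXXXIV = 234, CCLI = 251
747 - 234 = 513
513 - 251 = 262

CCLXII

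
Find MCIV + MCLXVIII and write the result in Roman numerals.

MCIV = 1104
MCLXVIII = 1168
1104 + 1168 = 2272

MMCCLXXII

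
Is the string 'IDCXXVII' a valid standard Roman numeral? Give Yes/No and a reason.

'IDCXXVII': Invalid subtractive combination: ID

No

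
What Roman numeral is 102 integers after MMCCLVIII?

MMCCLVIII = 2258
2258 + 102 = 2360

MMCCCLX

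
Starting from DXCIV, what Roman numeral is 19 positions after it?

DXCIV = 594
594 + 19 = 613

DCXIII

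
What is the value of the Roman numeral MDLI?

MDLI: M=1000, D=500, L=50, I=1
1000 + 500 + 50 + 1 = 1551

1551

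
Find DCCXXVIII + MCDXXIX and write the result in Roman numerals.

DCCXXVIII = 728
MCDXXIX = 1429
728 + 1429 = 2157

MMCLVII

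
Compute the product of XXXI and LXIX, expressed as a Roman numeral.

XXXI = 31
LXIX = 69
31 × 69 = 2139

MMCXXXIX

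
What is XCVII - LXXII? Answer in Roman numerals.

XCVII = 97
LXXII = 72
97 - 72 = 25

XXV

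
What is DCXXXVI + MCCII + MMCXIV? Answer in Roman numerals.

DCXXXVI = 636, MCCII = 1202, MMCXIV = 2114
636 + 1202 = 1838
1838 + 2114 = 3952

MMMCMLII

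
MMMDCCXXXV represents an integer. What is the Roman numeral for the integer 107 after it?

MMMDCCXXXV = 3735
3735 + 107 = 3842

MMMDCCCXLII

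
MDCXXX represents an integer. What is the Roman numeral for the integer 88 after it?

MDCXXX = 1630
1630 + 88 = 1718

MDCCXVIII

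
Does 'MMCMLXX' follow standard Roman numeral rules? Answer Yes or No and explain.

'MMCMLXX': Check the rules: uses only the symbols I, V, X, L, C, D, M; no symbol is repeated more than three times in a row; V, L and D each appear at most once; the only place a smaller symbol precedes a larger one is the allowed subtractive pair CM, the symbol right after such a pair (if any) is smaller than the pair's first symbol, and otherwise the values never increase from left to right. Value: M (1000) + M (1000) + CM (900) + L (50) + X (10) + X (10) = 2970. So it is a valid standard Roman numeral.

Yes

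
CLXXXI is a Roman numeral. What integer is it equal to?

CLXXXI: C=100, L=50, X=10, X=10, X=10, I=1
100 + 50 + 10 + 10 + 10 + 1 = 181

181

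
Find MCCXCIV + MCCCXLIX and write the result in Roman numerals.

MCCXCIV = 1294
MCCCXLIX = 1349
1294 + 1349 = 2643

MMDCXLIII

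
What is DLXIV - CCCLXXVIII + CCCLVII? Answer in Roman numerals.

DLXIV = 564, CCCLXXVIII = 378, CCCLVII = 357
564 - 378 = 186
186 + 357 = 543

DXLIII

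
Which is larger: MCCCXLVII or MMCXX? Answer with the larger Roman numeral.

MCCCXLVII = 1347
MMCXX = 2120
2120 is larger

MMCXX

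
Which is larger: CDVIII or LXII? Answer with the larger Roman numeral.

CDVIII = 408
LXII = 62
408 is larger

CDVIII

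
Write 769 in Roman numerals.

Convert 769 to Roman numerals:
  769 contains 1×500 (D)
  269 contains 2×100 (CC)
  69 contains 1×50 (L)
  19 contains 1×10 (X)
  9 contains 1×9 (IX)

DCCLXIX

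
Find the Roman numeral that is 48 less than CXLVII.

CXLVII = 147
147 - 48 = 99

XCIX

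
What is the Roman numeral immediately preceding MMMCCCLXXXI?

MMMCCCLXXXI = 3381; previous is 3380

MMMCCCLXXX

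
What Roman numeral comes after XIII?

XIII = 13, so the next integer is 13 + 1 = 14

XIV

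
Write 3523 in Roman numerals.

Convert 3523 to Roman numerals:
  3523 contains 3×1000 (MMM)
  523 contains 1×500 (D)
  23 contains 2×10 (XX)
  3 contains 3×1 (III)

MMMDXXIII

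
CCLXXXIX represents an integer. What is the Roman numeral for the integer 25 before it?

CCLXXXIX = 289
289 - 25 = 264

CCLXIV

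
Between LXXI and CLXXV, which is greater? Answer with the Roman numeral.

LXXI = 71
CLXXV = 175
175 is larger

CLXXV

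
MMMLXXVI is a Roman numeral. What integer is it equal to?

MMMLXXVI: M=1000, M=1000, M=1000, L=50, X=10, X=10, V=5, I=1
1000 + 1000 + 1000 + 50 + 10 + 10 + 5 + 1 = 3076

3076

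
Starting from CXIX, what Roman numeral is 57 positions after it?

CXIX = 119
119 + 57 = 176

CLXXVI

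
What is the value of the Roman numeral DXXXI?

DXXXI: D=500, X=10, X=10, X=10, I=1
500 + 10 + 10 + 10 + 1 = 531

531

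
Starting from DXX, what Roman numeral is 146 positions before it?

DXX = 520
520 - 146 = 374

CCCLXXIV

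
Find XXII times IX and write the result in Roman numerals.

XXII = 22
IX = 9
22 × 9 = 198

CXCVIII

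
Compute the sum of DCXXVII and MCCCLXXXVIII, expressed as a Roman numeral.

DCXXVII = 627
MCCCLXXXVIII = 1388
627 + 1388 = 2015

MMXV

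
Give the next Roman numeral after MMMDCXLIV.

MMMDCXLIV = 3644; next is 3645

MMMDCXLV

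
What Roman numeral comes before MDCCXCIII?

MDCCXCIII = 1793, so the previous integer is 1793 - 1 = 1792

MDCCXCII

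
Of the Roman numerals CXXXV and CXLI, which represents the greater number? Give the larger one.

CXXXV = 135
CXLI = 141
141 is larger

CXLI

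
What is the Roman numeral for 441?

Convert 441 to Roman numerals:
  441 contains 1×400 (CD)
  41 contains 1×40 (XL)
  1 contains 1×1 (I)

CDXLI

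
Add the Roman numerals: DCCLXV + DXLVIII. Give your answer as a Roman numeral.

DCCLXV = 765
DXLVIII = 548
765 + 548 = 1313

MCCCXIII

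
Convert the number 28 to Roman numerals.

Convert 28 to Roman numerals:
  28 contains 2×10 (XX)
  8 contains 1×5 (V)
  3 contains 3×1 (III)

XXVIII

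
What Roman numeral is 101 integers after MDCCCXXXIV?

MDCCCXXXIV = 1834
1834 + 101 = 1935

MCMXXXV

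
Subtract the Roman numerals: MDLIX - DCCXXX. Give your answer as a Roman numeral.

MDLIX = 1559
DCCXXX = 730
1559 - 730 = 829

DCCCXXIX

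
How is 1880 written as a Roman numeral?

Convert 1880 to Roman numerals:
  1880 contains 1×1000 (M)
  880 contains 1×500 (D)
  380 contains 3×100 (CCC)
  80 contains 1×50 (L)
  30 contains 3×10 (XXX)

MDCCCLXXX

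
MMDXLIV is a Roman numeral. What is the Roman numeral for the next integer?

MMDXLIV = 2544; next is 2545

MMDXLV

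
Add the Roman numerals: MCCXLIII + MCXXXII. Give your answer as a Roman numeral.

MCCXLIII = 1243
MCXXXII = 1132
1243 + 1132 = 2375

MMCCCLXXV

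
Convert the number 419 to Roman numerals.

Convert 419 to Roman numerals:
  419 contains 1×400 (CD)
  19 contains 1×10 (X)
  9 contains 1×9 (IX)

CDXIX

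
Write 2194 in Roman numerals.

Convert 2194 to Roman numerals:
  2194 contains 2×1000 (MM)
  194 contains 1×100 (C)
  94 contains 1×90 (XC)
  4 contains 1×4 (IV)

MMCXCIV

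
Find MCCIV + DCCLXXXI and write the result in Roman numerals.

MCCIV = 1204
DCCLXXXI = 781
1204 + 781 = 1985

MCMLXXXV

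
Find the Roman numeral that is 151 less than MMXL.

MMXL = 2040
2040 - 151 = 1889

MDCCCLXXXIX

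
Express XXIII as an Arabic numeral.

XXIII: X=10, X=10, I=1, I=1, I=1
10 + 10 + 1 + 1 + 1 = 23

23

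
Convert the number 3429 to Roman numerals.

Convert 3429 to Roman numerals:
  3429 contains 3×1000 (MMM)
  429 contains 1×400 (CD)
  29 contains 2×10 (XX)
  9 contains 1×9 (IX)

MMMCDXXIX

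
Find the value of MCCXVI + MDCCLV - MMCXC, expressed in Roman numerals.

MCCXVI = 1216, MDCCLV = 1755, MMCXC = 2190
1216 + 1755 = 2971
2971 - 2190 = 781

DCCLXXXI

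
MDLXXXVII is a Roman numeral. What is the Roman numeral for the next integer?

MDLXXXVII = 1587, so the next integer is 1587 + 1 = 1588

MDLXXXVIII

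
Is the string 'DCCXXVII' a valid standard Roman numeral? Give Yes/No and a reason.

'DCCXXVII': Check the rules: uses only the symbols I, V, X, L, C, D, M; no symbol is repeated more than three times in a row; V, L and D each appear at most once; no smaller symbol precedes a larger one (values never increase from left to right). Value: D (500) + C (100) + C (100) + X (10) + X (10) + V (5) + I (1) + I (1) = 727. So it is a valid standard Roman numeral.

Yes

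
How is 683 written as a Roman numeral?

Convert 683 to Roman numerals:
  683 contains 1×500 (D)
  183 contains 1×100 (C)
  83 contains 1×50 (L)
  33 contains 3×10 (XXX)
  3 contains 3×1 (III)

DCLXXXIII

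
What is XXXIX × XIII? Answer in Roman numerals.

XXXIX = 39
XIII = 13
39 × 13 = 507

DVII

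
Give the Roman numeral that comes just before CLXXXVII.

CLXXXVII = 187; previous is 186

CLXXXVI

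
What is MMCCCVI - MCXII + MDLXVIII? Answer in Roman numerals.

MMCCCVI = 2306, MCXII = 1112, MDLXVIII = 1568
2306 - 1112 = 1194
1194 + 1568 = 2762

MMDCCLXII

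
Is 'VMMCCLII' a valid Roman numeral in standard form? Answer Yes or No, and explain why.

'VMMCCLII': Invalid subtractive combination: VM

No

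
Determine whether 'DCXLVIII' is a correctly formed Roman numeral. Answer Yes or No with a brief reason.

'DCXLVIII': Check the rules: uses only the symbols I, V, X, L, C, D, M; no symbol is repeated more than three times in a row; V, L and D each appear at most once; the only place a smaller symbol precedes a larger one is the allowed subtractive pair XL, the symbol right after such a pair (if any) is smaller than the pair's first symbol, and otherwise the values never increase from left to right. Value: D (500) + C (100) + XL (40) + V (5) + I (1) + I (1) + I (1) = 648. So it is a valid standard Roman numeral.

Yes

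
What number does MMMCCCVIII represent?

MMMCCCVIII: M=1000, M=1000, M=1000, C=100, C=100, C=100, V=5, I=1, I=1, I=1
1000 + 1000 + 1000 + 100 + 100 + 100 + 5 + 1 + 1 + 1 = 3308

3308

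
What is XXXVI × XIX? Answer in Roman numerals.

XXXVI = 36
XIX = 19
36 × 19 = 684

DCLXXXIV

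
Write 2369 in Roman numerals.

Convert 2369 to Roman numerals:
  2369 contains 2×1000 (MM)
  369 contains 3×100 (CCC)
  69 contains 1×50 (L)
  19 contains 1×10 (X)
  9 contains 1×9 (IX)

MMCCCLXIX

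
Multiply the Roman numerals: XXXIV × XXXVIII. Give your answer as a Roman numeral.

XXXIV = 34
XXXVIII = 38
34 × 38 = 1292

MCCXCII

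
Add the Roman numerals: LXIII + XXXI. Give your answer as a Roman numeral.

LXIII = 63
XXXI = 31
63 + 31 = 94

XCIV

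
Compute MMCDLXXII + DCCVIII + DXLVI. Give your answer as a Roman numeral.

MMCDLXXII = 2472, DCCVIII = 708, DXLVI = 546
2472 + 708 = 3180
3180 + 546 = 3726

MMMDCCXXVI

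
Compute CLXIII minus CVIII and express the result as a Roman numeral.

CLXIII = 163
CVIII = 108
163 - 108 = 55

LV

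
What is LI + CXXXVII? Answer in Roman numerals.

LI = 51
CXXXVII = 137
51 + 137 = 188

CLXXXVIII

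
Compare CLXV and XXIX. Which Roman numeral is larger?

CLXV = 165
XXIX = 29
165 is larger

CLXV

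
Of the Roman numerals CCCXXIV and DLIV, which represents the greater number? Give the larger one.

CCCXXIV = 324
DLIV = 554
554 is larger

DLIV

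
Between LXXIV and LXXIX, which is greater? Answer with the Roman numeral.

LXXIV = 74
LXXIX = 79
79 is larger

LXXIX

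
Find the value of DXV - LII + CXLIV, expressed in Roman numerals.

DXV = 515, LII = 52, CXLIV = 144
515 - 52 = 463
463 + 144 = 607

DCVII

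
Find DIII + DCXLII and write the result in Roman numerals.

DIII = 503
DCXLII = 642
503 + 642 = 1145

MCXLV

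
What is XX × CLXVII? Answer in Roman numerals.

XX = 20
CLXVII = 167
20 × 167 = 3340

MMMCCCXL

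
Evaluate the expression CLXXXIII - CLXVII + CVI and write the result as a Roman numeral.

CLXXXIII = 183, CLXVII = 167, CVI = 106
183 - 167 = 16
16 + 106 = 122

CXXII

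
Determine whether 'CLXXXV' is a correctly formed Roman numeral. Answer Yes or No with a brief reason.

'CLXXXV': Check the rules: uses only the symbols I, V, X, L, C, D, M; no symbol is repeated more than three times in a row; V, L and D each appear at most once; no smaller symbol precedes a larger one (values never increase from left to right). Value: C (100) + L (50) + X (10) + X (10) + X (10) + V (5) = 185. So it is a valid standard Roman numeral.

Yes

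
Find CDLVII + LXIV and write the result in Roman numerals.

CDLVII = 457
LXIV = 64
457 + 64 = 521

DXXI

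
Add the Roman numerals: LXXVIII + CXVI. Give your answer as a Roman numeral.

LXXVIII = 78
CXVI = 116
78 + 116 = 194

CXCIV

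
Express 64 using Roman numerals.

Convert 64 to Roman numerals:
  64 contains 1×50 (L)
  14 contains 1×10 (X)
  4 contains 1×4 (IV)

LXIV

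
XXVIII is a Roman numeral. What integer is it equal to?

XXVIII: X=10, X=10, V=5, I=1, I=1, I=1
10 + 10 + 5 + 1 + 1 + 1 = 28

28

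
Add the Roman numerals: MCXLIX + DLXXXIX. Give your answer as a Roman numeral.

MCXLIX = 1149
DLXXXIX = 589
1149 + 589 = 1738

MDCCXXXVIII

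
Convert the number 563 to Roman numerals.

Convert 563 to Roman numerals:
  563 contains 1×500 (D)
  63 contains 1×50 (L)
  13 contains 1×10 (X)
  3 contains 3×1 (III)

DLXIII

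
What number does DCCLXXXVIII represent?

DCCLXXXVIII: D=500, C=100, C=100, L=50, X=10, X=10, X=10, V=5, I=1, I=1, I=1
500 + 100 + 100 + 50 + 10 + 10 + 10 + 5 + 1 + 1 + 1 = 788

788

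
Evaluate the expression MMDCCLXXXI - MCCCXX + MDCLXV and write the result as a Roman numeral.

MMDCCLXXXI = 2781, MCCCXX = 1320, MDCLXV = 1665
2781 - 1320 = 1461
1461 + 1665 = 3126

MMMCXXVI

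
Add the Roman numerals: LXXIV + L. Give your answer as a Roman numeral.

LXXIV = 74
L = 50
74 + 50 = 124

CXXIV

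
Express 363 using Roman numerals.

Convert 363 to Roman numerals:
  363 contains 3×100 (CCC)
  63 contains 1×50 (L)
  13 contains 1×10 (X)
  3 contains 3×1 (III)

CCCLXIII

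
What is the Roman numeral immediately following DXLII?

DXLII = 542; next is 543

DXLIII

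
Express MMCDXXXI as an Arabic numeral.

MMCDXXXI: M=1000, M=1000, CD=400, X=10, X=10, X=10, I=1
1000 + 1000 + 400 + 10 + 10 + 10 + 1 = 2431

2431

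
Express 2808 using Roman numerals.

Convert 2808 to Roman numerals:
  2808 contains 2×1000 (MM)
  808 contains 1×500 (D)
  308 contains 3×100 (CCC)
  8 contains 1×5 (V)
  3 contains 3×1 (III)

MMDCCCVIII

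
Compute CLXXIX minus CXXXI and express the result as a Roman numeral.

CLXXIX = 179
CXXXI = 131
179 - 131 = 48

XLVIII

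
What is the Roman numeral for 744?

Convert 744 to Roman numerals:
  744 contains 1×500 (D)
  244 contains 2×100 (CC)
  44 contains 1×40 (XL)
  4 contains 1×4 (IV)

DCCXLIV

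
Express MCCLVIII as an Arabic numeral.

MCCLVIII: M=1000, C=100, C=100, L=50, V=5, I=1, I=1, I=1
1000 + 100 + 100 + 50 + 5 + 1 + 1 + 1 = 1258

1258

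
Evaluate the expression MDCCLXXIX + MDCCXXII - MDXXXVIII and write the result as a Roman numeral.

MDCCLXXIX = 1779, MDCCXXII = 1722, MDXXXVIII = 1538
1779 + 1722 = 3501
3501 - 1538 = 1963

MCMLXIII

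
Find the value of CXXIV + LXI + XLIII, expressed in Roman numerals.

CXXIV = 124, LXI = 61, XLIII = 43
124 + 61 = 185
185 + 43 = 228

CCXXVIII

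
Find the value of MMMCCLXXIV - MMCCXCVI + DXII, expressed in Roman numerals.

MMMCCLXXIV = 3274, MMCCXCVI = 2296, DXII = 512
3274 - 2296 = 978
978 + 512 = 1490

MCDXC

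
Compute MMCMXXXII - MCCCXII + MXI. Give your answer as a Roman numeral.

MMCMXXXII = 2932, MCCCXII = 1312, MXI = 1011
2932 - 1312 = 1620
1620 + 1011 = 2631

MMDCXXXI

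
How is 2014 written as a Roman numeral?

Convert 2014 to Roman numerals:
  2014 contains 2×1000 (MM)
  14 contains 1×10 (X)
  4 contains 1×4 (IV)

MMXIV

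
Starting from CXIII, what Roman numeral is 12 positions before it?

CXIII = 113
113 - 12 = 101

CI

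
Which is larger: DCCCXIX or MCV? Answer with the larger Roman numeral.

DCCCXIX = 819
MCV = 1105
1105 is larger

MCV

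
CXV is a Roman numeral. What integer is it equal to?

CXV: C=100, X=10, V=5
100 + 10 + 5 = 115

115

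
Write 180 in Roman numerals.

Convert 180 to Roman numerals:
  180 contains 1×100 (C)
  80 contains 1×50 (L)
  30 contains 3×10 (XXX)

CLXXX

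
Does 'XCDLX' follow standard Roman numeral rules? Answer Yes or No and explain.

'XCDLX': X (position 1) comes before the larger symbol D (position 3) without being directly in front of it as a subtractive pair; apart from IV, IX, XL, XC, CD and CM, symbols must go from largest to smallest

No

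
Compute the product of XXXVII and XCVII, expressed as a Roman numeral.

XXXVII = 37
XCVII = 97
37 × 97 = 3589

MMMDLXXXIX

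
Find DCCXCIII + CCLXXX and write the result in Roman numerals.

DCCXCIII = 793
CCLXXX = 280
793 + 280 = 1073

MLXXIII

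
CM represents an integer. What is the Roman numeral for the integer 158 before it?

CM = 900
900 - 158 = 742

DCCXLII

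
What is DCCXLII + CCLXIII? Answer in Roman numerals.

DCCXLII = 742
CCLXIII = 263
742 + 263 = 1005

MV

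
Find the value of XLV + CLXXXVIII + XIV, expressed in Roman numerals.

XLV = 45, CLXXXVIII = 188, XIV = 14
45 + 188 = 233
233 + 14 = 247

CCXLVII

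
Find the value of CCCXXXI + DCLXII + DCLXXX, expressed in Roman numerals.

CCCXXXI = 331, DCLXII = 662, DCLXXX = 680
331 + 662 = 993
993 + 680 = 1673

MDCLXXIII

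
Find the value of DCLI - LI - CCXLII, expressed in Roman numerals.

DCLI = 651, LI = 51, CCXLII = 242
651 - 51 = 600
600 - 242 = 358

CCCLVIII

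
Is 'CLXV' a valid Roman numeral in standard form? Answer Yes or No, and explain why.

'CLXV': Check the rules: uses only the symbols I, V, X, L, C, D, M; no symbol is repeated more than three times in a row; V, L and D each appear at most once; no smaller symbol precedes a larger one (values never increase from left to right). Value: C (100) + L (50) + X (10) + V (5) = 165. So it is a valid standard Roman numeral.

Yes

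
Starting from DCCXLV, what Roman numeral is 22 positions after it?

DCCXLV = 745
745 + 22 = 767

DCCLXVII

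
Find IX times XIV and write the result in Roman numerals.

IX = 9
XIV = 14
9 × 14 = 126

CXXVI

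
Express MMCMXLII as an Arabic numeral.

MMCMXLII: M=1000, M=1000, CM=900, XL=40, I=1, I=1
1000 + 1000 + 900 + 40 + 1 + 1 = 2942

2942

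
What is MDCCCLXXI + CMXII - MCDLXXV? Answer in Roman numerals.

MDCCCLXXI = 1871, CMXII = 912, MCDLXXV = 1475
1871 + 912 = 2783
2783 - 1475 = 1308

MCCCVIII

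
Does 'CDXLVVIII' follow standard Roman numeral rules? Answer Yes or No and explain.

'CDXLVVIII': V should not appear more than once

No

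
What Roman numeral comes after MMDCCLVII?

MMDCCLVII = 2757; next is 2758

MMDCCLVIII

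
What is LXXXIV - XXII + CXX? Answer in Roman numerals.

LXXXIV = 84, XXII = 22, CXX = 120
84 - 22 = 62
62 + 120 = 182

CLXXXII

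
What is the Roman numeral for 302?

Convert 302 to Roman numerals:
  302 contains 3×100 (CCC)
  2 contains 2×1 (II)

CCCII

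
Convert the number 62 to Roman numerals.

Convert 62 to Roman numerals:
  62 contains 1×50 (L)
  12 contains 1×10 (X)
  2 contains 2×1 (II)

LXII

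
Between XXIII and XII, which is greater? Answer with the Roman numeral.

XXIII = 23
XII = 12
23 is larger

XXIII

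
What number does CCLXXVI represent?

CCLXXVI: C=100, C=100, L=50, X=10, X=10, V=5, I=1
100 + 100 + 50 + 10 + 10 + 5 + 1 = 276

276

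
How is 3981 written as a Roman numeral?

Convert 3981 to Roman numerals:
  3981 contains 3×1000 (MMM)
  981 contains 1×900 (CM)
  81 contains 1×50 (L)
  31 contains 3×10 (XXX)
  1 contains 1×1 (I)

MMMCMLXXXI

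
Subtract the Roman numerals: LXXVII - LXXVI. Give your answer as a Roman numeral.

LXXVII = 77
LXXVI = 76
77 - 76 = 1

I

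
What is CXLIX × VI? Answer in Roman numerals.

CXLIX = 149
VI = 6
149 × 6 = 894

DCCCXCIV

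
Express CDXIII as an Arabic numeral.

CDXIII: CD=400, X=10, I=1, I=1, I=1
400 + 10 + 1 + 1 + 1 = 413

413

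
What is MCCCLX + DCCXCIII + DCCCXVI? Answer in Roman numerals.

MCCCLX = 1360, DCCXCIII = 793, DCCCXVI = 816
1360 + 793 = 2153
2153 + 816 = 2969

MMCMLXIX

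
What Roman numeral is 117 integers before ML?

ML = 1050
1050 - 117 = 933

CMXXXIII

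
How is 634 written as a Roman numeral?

Convert 634 to Roman numerals:
  634 contains 1×500 (D)
  134 contains 1×100 (C)
  34 contains 3×10 (XXX)
  4 contains 1×4 (IV)

DCXXXIV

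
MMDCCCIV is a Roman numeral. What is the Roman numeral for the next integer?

MMDCCCIV = 2804, so the next integer is 2804 + 1 = 2805

MMDCCCV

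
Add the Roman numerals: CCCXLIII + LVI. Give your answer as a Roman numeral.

CCCXLIII = 343
LVI = 56
343 + 56 = 399

CCCXCIX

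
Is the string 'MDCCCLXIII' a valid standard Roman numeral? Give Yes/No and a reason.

'MDCCCLXIII': Check the rules: uses only the symbols I, V, X, L, C, D, M; no symbol is repeated more than three times in a row; V, L and D each appear at most once; no smaller symbol precedes a larger one (values never increase from left to right). Value: M (1000) + D (500) + C (100) + C (100) + C (100) + L (50) + X (10) + I (1) + I (1) + I (1) = 1863. So it is a valid standard Roman numeral.

Yes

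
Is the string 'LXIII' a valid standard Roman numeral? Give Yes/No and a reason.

'LXIII': Check the rules: uses only the symbols I, V, X, L, C, D, M; no symbol is repeated more than three times in a row; V, L and D each appear at most once; no smaller symbol precedes a larger one (values never increase from left to right). Value: L (50) + X (10) + I (1) + I (1) + I (1) = 63. So it is a valid standard Roman numeral.

Yes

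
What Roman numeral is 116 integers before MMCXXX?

MMCXXX = 2130
2130 - 116 = 2014

MMXIV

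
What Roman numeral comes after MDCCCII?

MDCCCII = 1802, so the next integer is 1802 + 1 = 1803

MDCCCIII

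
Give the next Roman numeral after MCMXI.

MCMXI = 1911, so the next integer is 1911 + 1 = 1912

MCMXII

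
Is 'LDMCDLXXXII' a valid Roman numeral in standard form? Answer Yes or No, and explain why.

'LDMCDLXXXII': L should not appear more than once

No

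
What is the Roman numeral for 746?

Convert 746 to Roman numerals:
  746 contains 1×500 (D)
  246 contains 2×100 (CC)
  46 contains 1×40 (XL)
  6 contains 1×5 (V)
  1 contains 1×1 (I)

DCCXLVI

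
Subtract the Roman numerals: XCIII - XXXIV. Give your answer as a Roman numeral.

XCIII = 93
XXXIV = 34
93 - 34 = 59

LIX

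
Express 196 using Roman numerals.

Convert 196 to Roman numerals:
  196 contains 1×100 (C)
  96 contains 1×90 (XC)
  6 contains 1×5 (V)
  1 contains 1×1 (I)

CXCVI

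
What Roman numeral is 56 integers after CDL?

CDL = 450
450 + 56 = 506

DVI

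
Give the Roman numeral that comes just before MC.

MC = 1100, so the previous integer is 1100 - 1 = 1099

MXCIX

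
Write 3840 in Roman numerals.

Convert 3840 to Roman numerals:
  3840 contains 3×1000 (MMM)
  840 contains 1×500 (D)
  340 contains 3×100 (CCC)
  40 contains 1×40 (XL)

MMMDCCCXL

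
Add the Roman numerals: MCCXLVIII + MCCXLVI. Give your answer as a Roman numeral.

MCCXLVIII = 1248
MCCXLVI = 1246
1248 + 1246 = 2494

MMCDXCIV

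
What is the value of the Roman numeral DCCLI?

DCCLI: D=500, C=100, C=100, L=50, I=1
500 + 100 + 100 + 50 + 1 = 751

751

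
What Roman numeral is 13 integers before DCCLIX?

DCCLIX = 759
759 - 13 = 746

DCCXLVI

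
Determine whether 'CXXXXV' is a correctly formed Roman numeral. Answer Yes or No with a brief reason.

'CXXXXV': More than 3 consecutive X's

No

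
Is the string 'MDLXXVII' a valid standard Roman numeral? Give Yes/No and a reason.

'MDLXXVII': Check the rules: uses only the symbols I, V, X, L, C, D, M; no symbol is repeated more than three times in a row; V, L and D each appear at most once; no smaller symbol precedes a larger one (values never increase from left to right). Value: M (1000) + D (500) + L (50) + X (10) + X (10) + V (5) + I (1) + I (1) = 1577. So it is a valid standard Roman numeral.

Yes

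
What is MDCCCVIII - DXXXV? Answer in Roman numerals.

MDCCCVIII = 1808
DXXXV = 535
1808 - 535 = 1273

MCCLXXIII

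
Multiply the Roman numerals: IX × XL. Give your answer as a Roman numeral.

IX = 9
XL = 40
9 × 40 = 360

CCCLX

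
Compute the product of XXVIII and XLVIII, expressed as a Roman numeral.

XXVIII = 28
XLVIII = 48
28 × 48 = 1344

MCCCXLIV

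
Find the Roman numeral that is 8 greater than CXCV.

CXCV = 195
195 + 8 = 203

CCIII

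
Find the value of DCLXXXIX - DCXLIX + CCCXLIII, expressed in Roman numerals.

DCLXXXIX = 689, DCXLIX = 649, CCCXLIII = 343
689 - 649 = 40
40 + 343 = 383

CCCLXXXIII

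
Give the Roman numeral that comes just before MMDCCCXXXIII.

MMDCCCXXXIII = 2833; previous is 2832

MMDCCCXXXII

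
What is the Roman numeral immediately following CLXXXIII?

CLXXXIII = 183; next is 184

CLXXXIV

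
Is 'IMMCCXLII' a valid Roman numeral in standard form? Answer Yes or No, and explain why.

'IMMCCXLII': Invalid subtractive combination: IM

No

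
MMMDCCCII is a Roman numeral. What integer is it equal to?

MMMDCCCII: M=1000, M=1000, M=1000, D=500, C=100, C=100, C=100, I=1, I=1
1000 + 1000 + 1000 + 500 + 100 + 100 + 100 + 1 + 1 = 3802

3802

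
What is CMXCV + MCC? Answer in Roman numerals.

CMXCV = 995
MCC = 1200
995 + 1200 = 2195

MMCXCV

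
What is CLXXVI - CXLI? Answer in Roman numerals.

CLXXVI = 176
CXLI = 141
176 - 141 = 35

XXXV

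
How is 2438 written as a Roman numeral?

Convert 2438 to Roman numerals:
  2438 contains 2×1000 (MM)
  438 contains 1×400 (CD)
  38 contains 3×10 (XXX)
  8 contains 1×5 (V)
  3 contains 3×1 (III)

MMCDXXXVIII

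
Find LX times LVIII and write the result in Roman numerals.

LX = 60
LVIII = 58
60 × 58 = 3480

MMMCDLXXX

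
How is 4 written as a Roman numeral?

Convert 4 to Roman numerals:
  4 contains 1×4 (IV)

IV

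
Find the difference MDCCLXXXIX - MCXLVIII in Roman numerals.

MDCCLXXXIX = 1789
MCXLVIII = 1148
1789 - 1148 = 641

DCXLI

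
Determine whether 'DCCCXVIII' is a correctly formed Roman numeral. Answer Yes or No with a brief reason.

'DCCCXVIII': Check the rules: uses only the symbols I, V, X, L, C, D, M; no symbol is repeated more than three times in a row; V, L and D each appear at most once; no smaller symbol precedes a larger one (values never increase from left to right). Value: D (500) + C (100) + C (100) + C (100) + X (10) + V (5) + I (1) + I (1) + I (1) = 818. So it is a valid standard Roman numeral.

Yes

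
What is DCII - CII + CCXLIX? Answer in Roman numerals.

DCII = 602, CII = 102, CCXLIX = 249
602 - 102 = 500
500 + 249 = 749

DCCXLIX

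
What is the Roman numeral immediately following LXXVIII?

LXXVIII = 78, so the next integer is 78 + 1 = 79

LXXIX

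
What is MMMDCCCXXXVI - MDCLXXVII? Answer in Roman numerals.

MMMDCCCXXXVI = 3836
MDCLXXVII = 1677
3836 - 1677 = 2159

MMCLIX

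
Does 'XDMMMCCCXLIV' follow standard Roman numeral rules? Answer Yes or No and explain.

'XDMMMCCCXLIV': Invalid subtractive combination: XD

No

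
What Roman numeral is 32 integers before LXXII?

LXXII = 72
72 - 32 = 40

XL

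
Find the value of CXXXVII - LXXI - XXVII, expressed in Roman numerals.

CXXXVII = 137, LXXI = 71, XXVII = 27
137 - 71 = 66
66 - 27 = 39

XXXIX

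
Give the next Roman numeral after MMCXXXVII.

MMCXXXVII = 2137, so the next integer is 2137 + 1 = 2138

MMCXXXVIII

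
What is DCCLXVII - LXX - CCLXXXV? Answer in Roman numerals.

DCCLXVII = 767, LXX = 70, CCLXXXV = 285
767 - 70 = 697
697 - 285 = 412

CDXII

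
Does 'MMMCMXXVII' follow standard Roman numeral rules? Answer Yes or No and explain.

'MMMCMXXVII': Check the rules: uses only the symbols I, V, X, L, C, D, M; no symbol is repeated more than three times in a row; V, L and D each appear at most once; the only place a smaller symbol precedes a larger one is the allowed subtractive pair CM, the symbol right after such a pair (if any) is smaller than the pair's first symbol, and otherwise the values never increase from left to right. Value: M (1000) + M (1000) + M (1000) + CM (900) + X (10) + X (10) + V (5) + I (1) + I (1) = 3927. So it is a valid standard Roman numeral.

Yes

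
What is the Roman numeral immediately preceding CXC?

CXC = 190, so the previous integer is 190 - 1 = 189

CLXXXIX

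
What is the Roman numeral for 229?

Convert 229 to Roman numerals:
  229 contains 2×100 (CC)
  29 contains 2×10 (XX)
  9 contains 1×9 (IX)

CCXXIX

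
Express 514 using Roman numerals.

Convert 514 to Roman numerals:
  514 contains 1×500 (D)
  14 contains 1×10 (X)
  4 contains 1×4 (IV)

DXIV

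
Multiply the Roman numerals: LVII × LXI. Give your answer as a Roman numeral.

LVII = 57
LXI = 61
57 × 61 = 3477

MMMCDLXXVII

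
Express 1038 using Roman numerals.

Convert 1038 to Roman numerals:
  1038 contains 1×1000 (M)
  38 contains 3×10 (XXX)
  8 contains 1×5 (V)
  3 contains 3×1 (III)

MXXXVIII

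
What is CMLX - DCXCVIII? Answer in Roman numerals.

CMLX = 960
DCXCVIII = 698
960 - 698 = 262

CCLXII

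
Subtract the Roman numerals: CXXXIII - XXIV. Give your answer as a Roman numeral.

CXXXIII = 133
XXIV = 24
133 - 24 = 109

CIX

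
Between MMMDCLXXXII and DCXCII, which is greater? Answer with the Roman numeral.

MMMDCLXXXII = 3682
DCXCII = 692
3682 is larger

MMMDCLXXXII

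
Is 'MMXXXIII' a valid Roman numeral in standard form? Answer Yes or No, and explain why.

'MMXXXIII': Check the rules: uses only the symbols I, V, X, L, C, D, M; no symbol is repeated more than three times in a row; V, L and D each appear at most once; no smaller symbol precedes a larger one (values never increase from left to right). Value: M (1000) + M (1000) + X (10) + X (10) + X (10) + I (1) + I (1) + I (1) = 2033. So it is a valid standard Roman numeral.

Yes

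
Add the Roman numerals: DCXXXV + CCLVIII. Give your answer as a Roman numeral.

DCXXXV = 635
CCLVIII = 258
635 + 258 = 893

DCCCXCIII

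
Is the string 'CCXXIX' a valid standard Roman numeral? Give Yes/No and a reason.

'CCXXIX': Check the rules: uses only the symbols I, V, X, L, C, D, M; no symbol is repeated more than three times in a row; V, L and D each appear at most once; the only place a smaller symbol precedes a larger one is the allowed subtractive pair IX, the symbol right after such a pair (if any) is smaller than the pair's first symbol, and otherwise the values never increase from left to right. Value: C (100) + C (100) + X (10) + X (10) + IX (9) = 229. So it is a valid standard Roman numeral.

Yes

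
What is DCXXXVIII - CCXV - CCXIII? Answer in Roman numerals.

DCXXXVIII = 638, CCXV = 215, CCXIII = 213
638 - 215 = 423
423 - 213 = 210

CCX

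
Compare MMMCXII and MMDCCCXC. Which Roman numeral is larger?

MMMCXII = 3112
MMDCCCXC = 2890
3112 is larger

MMMCXII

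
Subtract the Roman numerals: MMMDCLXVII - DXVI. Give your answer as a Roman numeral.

MMMDCLXVII = 3667
DXVI = 516
3667 - 516 = 3151

MMMCLI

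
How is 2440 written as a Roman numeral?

Convert 2440 to Roman numerals:
  2440 contains 2×1000 (MM)
  440 contains 1×400 (CD)
  40 contains 1×40 (XL)

MMCDXL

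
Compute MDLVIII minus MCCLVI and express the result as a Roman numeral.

MDLVIII = 1558
MCCLVI = 1256
1558 - 1256 = 302

CCCII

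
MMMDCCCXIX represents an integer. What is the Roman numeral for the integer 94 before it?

MMMDCCCXIX = 3819
3819 - 94 = 3725

MMMDCCXXV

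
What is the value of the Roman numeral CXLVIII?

CXLVIII: C=100, XL=40, V=5, I=1, I=1, I=1
100 + 40 + 5 + 1 + 1 + 1 = 148

148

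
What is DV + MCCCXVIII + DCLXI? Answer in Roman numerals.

DV = 505, MCCCXVIII = 1318, DCLXI = 661
505 + 1318 = 1823
1823 + 661 = 2484

MMCDLXXXIV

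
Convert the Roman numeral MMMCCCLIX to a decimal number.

MMMCCCLIX: M=1000, M=1000, M=1000, C=100, C=100, C=100, L=50, IX=9
1000 + 1000 + 1000 + 100 + 100 + 100 + 50 + 9 = 3359

3359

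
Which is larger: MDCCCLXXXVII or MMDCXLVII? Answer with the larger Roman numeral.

MDCCCLXXXVII = 1887
MMDCXLVII = 2647
2647 is larger

MMDCXLVII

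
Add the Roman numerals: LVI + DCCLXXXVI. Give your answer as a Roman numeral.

LVI = 56
DCCLXXXVI = 786
56 + 786 = 842

DCCCXLII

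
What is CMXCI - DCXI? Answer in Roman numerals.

CMXCI = 991
DCXI = 611
991 - 611 = 380

CCCLXXX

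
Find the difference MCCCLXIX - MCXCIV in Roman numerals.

MCCCLXIX = 1369
MCXCIV = 1194
1369 - 1194 = 175

CLXXV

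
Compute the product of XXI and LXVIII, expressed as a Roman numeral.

XXI = 21
LXVIII = 68
21 × 68 = 1428

MCDXXVIII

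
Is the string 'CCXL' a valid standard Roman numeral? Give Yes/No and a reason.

'CCXL': Check the rules: uses only the symbols I, V, X, L, C, D, M; no symbol is repeated more than three times in a row; V, L and D each appear at most once; the only place a smaller symbol precedes a larger one is the allowed subtractive pair XL, the symbol right after such a pair (if any) is smaller than the pair's first symbol, and otherwise the values never increase from left to right. Value: C (100) + C (100) + XL (40) = 240. So it is a valid standard Roman numeral.

Yes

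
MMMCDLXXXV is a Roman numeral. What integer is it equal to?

MMMCDLXXXV: M=1000, M=1000, M=1000, CD=400, L=50, X=10, X=10, X=10, V=5
1000 + 1000 + 1000 + 400 + 50 + 10 + 10 + 10 + 5 = 3485

3485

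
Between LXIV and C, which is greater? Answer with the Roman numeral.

LXIV = 64
C = 100
100 is larger

C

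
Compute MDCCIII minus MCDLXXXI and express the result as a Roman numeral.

MDCCIII = 1703
MCDLXXXI = 1481
1703 - 1481 = 222

CCXXII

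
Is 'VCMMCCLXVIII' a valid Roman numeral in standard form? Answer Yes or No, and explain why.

'VCMMCCLXVIII': V should not appear more than once

No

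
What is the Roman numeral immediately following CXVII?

CXVII = 117, so the next integer is 117 + 1 = 118

CXVIII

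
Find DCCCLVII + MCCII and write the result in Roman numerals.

DCCCLVII = 857
MCCII = 1202
857 + 1202 = 2059

MMLIX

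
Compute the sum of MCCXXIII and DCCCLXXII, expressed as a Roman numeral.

MCCXXIII = 1223
DCCCLXXII = 872
1223 + 872 = 2095

MMXCV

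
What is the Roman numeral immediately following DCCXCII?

DCCXCII = 792; next is 793

DCCXCIII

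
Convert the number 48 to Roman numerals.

Convert 48 to Roman numerals:
  48 contains 1×40 (XL)
  8 contains 1×5 (V)
  3 contains 3×1 (III)

XLVIII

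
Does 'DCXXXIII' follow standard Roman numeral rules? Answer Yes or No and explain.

'DCXXXIII': Check the rules: uses only the symbols I, V, X, L, C, D, M; no symbol is repeated more than three times in a row; V, L and D each appear at most once; no smaller symbol precedes a larger one (values never increase from left to right). Value: D (500) + C (100) + X (10) + X (10) + X (10) + I (1) + I (1) + I (1) = 633. So it is a valid standard Roman numeral.

Yes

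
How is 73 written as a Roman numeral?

Convert 73 to Roman numerals:
  73 contains 1×50 (L)
  23 contains 2×10 (XX)
  3 contains 3×1 (III)

LXXIII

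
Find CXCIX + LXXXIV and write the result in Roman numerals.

CXCIX = 199
LXXXIV = 84
199 + 84 = 283

CCLXXXIII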